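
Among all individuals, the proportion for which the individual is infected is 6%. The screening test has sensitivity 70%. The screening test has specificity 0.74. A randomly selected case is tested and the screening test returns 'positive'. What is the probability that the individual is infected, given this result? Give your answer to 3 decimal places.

Write H for 'the individual is infected'. Prior odds H:¬H = 0.06/0.94 = 0.063830. For the 'positive' outcome, the likelihood ratio is 0.7/0.26 = 2.6923.
Posterior odds = 0.063830 × 2.6923 = 0.17185, so P(H|E) = 0.17185/(1+0.17185) = 0.147.

P(H | E) ≈ 0.147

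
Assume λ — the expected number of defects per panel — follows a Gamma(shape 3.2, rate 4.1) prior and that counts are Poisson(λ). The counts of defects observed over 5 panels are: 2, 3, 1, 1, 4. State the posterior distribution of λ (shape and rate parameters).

The Poisson likelihood adds the total count to the shape and the number of exposure periods to the rate. Here ∑xᵢ = 11 and n = 5, so shape 3.2→14.2 and rate 4.1→9.1.

Posterior: Gamma(shape=14.2, rate=9.1)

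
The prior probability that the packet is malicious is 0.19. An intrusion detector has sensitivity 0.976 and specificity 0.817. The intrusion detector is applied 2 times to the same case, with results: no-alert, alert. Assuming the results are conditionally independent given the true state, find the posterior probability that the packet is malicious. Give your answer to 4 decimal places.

With H the event that the packet is malicious, the joint likelihood of the observed sequence is P(data|H) = 0.024·0.976 = 0.023424 and P(data|¬H) = 0.817·0.183 = 0.14951.
Bayes: P(H|data) = 0.19·0.023424 / (0.19·0.023424 + 0.81·0.14951) = 0.0044506/0.12555 = 0.0354.

Posterior P(H) ≈ 0.0354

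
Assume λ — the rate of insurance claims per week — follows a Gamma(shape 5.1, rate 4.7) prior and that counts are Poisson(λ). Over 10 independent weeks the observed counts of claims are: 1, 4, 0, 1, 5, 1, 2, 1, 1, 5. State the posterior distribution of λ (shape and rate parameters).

Posterior: Gamma(shape=26.1, rate=14.7)

Total count ∑xᵢ = 21 over n = 10 weeks.
Gamma is conjugate to the Poisson likelihood: posterior is Gamma(shape = 5.1+21 = 26.1, rate = 4.7+10 = 14.7).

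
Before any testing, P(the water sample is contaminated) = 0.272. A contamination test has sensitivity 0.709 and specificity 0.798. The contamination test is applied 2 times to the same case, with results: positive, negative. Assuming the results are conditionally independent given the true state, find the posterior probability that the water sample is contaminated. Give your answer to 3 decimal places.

Let H be the event that the water sample is contaminated; start with P(H) = 0.272. P('positive'|H) = 0.709, P('positive'|¬H) = 0.202.
Update on result 1 ('positive'): P(H) ← 0.709·0.2720 / (0.709·0.2720 + 0.202·0.7280) = 0.19285/0.33990 = 0.5674.
Update on result 2 ('negative'): P(H) ← 0.291·0.5674 / (0.291·0.5674 + 0.798·0.4326) = 0.16510/0.51035 = 0.3235.

Posterior P(H) ≈ 0.324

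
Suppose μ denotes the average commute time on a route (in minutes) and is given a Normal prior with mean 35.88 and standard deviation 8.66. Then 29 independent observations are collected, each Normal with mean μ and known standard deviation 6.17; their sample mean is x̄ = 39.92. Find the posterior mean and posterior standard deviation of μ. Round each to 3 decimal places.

Prior precision 1/τ₀² = 1/8.66² = 0.0133341; data precision n/σ² = 29/6.17² = 0.761777.
Posterior precision = 0.0133341 + 0.761777 = 0.775111, giving posterior SD = 1/√0.775111 = 1.136.
Posterior mean = (0.0133341·35.88 + 0.761777·39.92) / 0.775111 = 39.851.

Posterior mean ≈ 39.851; posterior SD ≈ 1.136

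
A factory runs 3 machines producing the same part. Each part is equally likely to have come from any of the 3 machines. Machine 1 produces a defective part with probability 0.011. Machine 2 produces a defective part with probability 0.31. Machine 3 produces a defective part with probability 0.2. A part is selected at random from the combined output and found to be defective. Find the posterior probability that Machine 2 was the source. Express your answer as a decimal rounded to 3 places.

Posterior probability ≈ 0.595

Tabulate prior·likelihood by source: [1] prior 0.333333, lik 0.011, product 0.003667; [2] prior 0.333333, lik 0.31, product 0.1033; [3] prior 0.333333, lik 0.2, product 0.06667.
Normalizing constant = 0.17367; the posterior for Machine 2 is its product over the sum, 0.1033/0.17367 = 0.595.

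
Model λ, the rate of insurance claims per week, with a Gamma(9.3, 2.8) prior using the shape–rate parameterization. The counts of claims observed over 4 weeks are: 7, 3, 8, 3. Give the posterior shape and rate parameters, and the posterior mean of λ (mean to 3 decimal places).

Posterior: Gamma(shape=30.3, rate=6.8); mean ≈ 4.456

Total count ∑xᵢ = 21 over n = 4 weeks.
Gamma is conjugate to the Poisson likelihood: posterior is Gamma(shape = 9.3+21 = 30.3, rate = 2.8+4 = 6.8).
Posterior mean = shape/rate = 30.3/6.8 = 4.456.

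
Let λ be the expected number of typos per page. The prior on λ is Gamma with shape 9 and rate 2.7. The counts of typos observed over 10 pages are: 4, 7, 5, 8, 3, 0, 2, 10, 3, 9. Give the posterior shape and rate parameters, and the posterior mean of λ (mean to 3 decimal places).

Total count ∑xᵢ = 51 over n = 10 pages.
Gamma is conjugate to the Poisson likelihood: posterior is Gamma(shape = 9+51 = 60, rate = 2.7+10 = 12.7).
E[λ | data] = 60/12.7 = 4.724.

Posterior: Gamma(shape=60, rate=12.7); mean ≈ 4.724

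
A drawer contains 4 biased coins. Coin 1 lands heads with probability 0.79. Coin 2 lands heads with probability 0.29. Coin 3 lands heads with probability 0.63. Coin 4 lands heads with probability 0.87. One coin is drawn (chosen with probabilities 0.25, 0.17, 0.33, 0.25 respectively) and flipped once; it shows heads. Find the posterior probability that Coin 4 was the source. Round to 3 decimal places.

Posterior probability ≈ 0.324

P(heads|C1) = 0.79; P(heads|C2) = 0.29; P(heads|C3) = 0.63; P(heads|C4) = 0.87.
Prior × likelihood for each source: 0.25·0.79=0.1975, 0.17·0.29=0.04930, 0.33·0.63=0.2079, 0.25·0.87=0.2175. Summing gives P(heads) = 0.67220.
P(Coin 4 | heads) = 0.2175 / 0.67220 = 0.324.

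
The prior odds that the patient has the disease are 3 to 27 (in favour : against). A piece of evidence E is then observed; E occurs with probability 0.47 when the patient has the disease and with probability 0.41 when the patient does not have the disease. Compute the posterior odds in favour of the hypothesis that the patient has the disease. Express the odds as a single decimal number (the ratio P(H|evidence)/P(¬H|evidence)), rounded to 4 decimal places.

Posterior odds ≈ 0.1274

Prior odds = 3/27 = 0.11111.
Likelihood ratio for E = 0.47/0.41 = 1.1463.
Posterior odds = prior odds × LR = 0.12737.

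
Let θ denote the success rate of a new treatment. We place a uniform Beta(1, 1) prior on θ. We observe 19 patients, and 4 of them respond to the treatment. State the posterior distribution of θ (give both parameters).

Posterior: Beta(5, 16)

The binomial likelihood is conjugate to the Beta prior: with 4 successes and 15 failures, the posterior is Beta(1+4, 1+15) = Beta(5, 16).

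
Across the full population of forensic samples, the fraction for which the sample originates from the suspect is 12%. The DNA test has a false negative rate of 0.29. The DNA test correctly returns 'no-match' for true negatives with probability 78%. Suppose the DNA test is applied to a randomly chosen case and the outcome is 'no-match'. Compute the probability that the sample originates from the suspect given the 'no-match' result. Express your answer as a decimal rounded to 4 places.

Let H be the event that the sample originates from the suspect. P(H) = 0.12, so P(¬H) = 0.88. With E the 'no-match' result, P(E|H) = 0.29 and P(E|¬H) = 0.78.
P(E) = 0.29·0.12 + 0.78·0.88 = 0.034800 + 0.68640 = 0.72120.
By Bayes' theorem, P(H|E) = 0.034800 / 0.72120 = 0.0483.

P(H | E) ≈ 0.0483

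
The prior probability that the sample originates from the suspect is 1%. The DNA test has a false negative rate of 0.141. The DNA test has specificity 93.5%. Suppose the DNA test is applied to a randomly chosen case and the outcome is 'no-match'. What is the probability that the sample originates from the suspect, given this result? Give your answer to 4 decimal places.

Let H be the event that the sample originates from the suspect. P(H) = 0.01, so P(¬H) = 0.99. With E the 'no-match' result, P(E|H) = 0.141 and P(E|¬H) = 0.935.
P(E) = 0.141·0.01 + 0.935·0.99 = 0.0014100 + 0.92565 = 0.92706.
By Bayes' theorem, P(H|E) = 0.0014100 / 0.92706 = 0.0015.

P(H | E) ≈ 0.0015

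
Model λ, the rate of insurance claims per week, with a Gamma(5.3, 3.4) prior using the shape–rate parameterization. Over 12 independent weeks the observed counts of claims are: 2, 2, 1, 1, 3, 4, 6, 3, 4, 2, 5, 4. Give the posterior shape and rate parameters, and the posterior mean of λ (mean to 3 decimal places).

Posterior: Gamma(shape=42.3, rate=15.4); mean ≈ 2.747

Total count ∑xᵢ = 37 over n = 12 weeks.
Gamma is conjugate to the Poisson likelihood: posterior is Gamma(shape = 5.3+37 = 42.3, rate = 3.4+12 = 15.4).
Posterior mean = shape/rate = 42.3/15.4 = 2.747.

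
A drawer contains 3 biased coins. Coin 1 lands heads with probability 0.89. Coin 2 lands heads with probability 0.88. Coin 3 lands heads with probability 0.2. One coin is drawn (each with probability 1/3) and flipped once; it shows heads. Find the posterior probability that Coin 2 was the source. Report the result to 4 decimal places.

Tabulate prior·likelihood by source: [1] prior 0.333333, lik 0.89, product 0.2967; [2] prior 0.333333, lik 0.88, product 0.2933; [3] prior 0.333333, lik 0.2, product 0.06667.
Normalizing constant = 0.65667; the posterior for Coin 2 is its product over the sum, 0.2933/0.65667 = 0.4467.

Posterior probability ≈ 0.4467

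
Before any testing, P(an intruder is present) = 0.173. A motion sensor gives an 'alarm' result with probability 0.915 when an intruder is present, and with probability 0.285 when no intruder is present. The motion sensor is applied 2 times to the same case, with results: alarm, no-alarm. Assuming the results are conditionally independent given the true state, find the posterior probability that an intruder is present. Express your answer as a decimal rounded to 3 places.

Posterior P(H) ≈ 0.074

With H the event that an intruder is present, the joint likelihood of the observed sequence is P(data|H) = 0.915·0.085 = 0.077775 and P(data|¬H) = 0.285·0.715 = 0.20377.
Bayes: P(H|data) = 0.173·0.077775 / (0.173·0.077775 + 0.827·0.20377) = 0.013455/0.18198 = 0.0739.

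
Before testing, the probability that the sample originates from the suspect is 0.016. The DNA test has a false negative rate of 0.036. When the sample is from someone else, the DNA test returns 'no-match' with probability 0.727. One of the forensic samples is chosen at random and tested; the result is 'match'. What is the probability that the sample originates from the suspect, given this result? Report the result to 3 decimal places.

Write H for 'the sample originates from the suspect'. Prior odds H:¬H = 0.016/0.984 = 0.016260. For the 'match' outcome, the likelihood ratio is 0.964/0.273 = 3.5311.
Posterior odds = 0.016260 × 3.5311 = 0.057417, so P(H|E) = 0.057417/(1+0.057417) = 0.054.

P(H | E) ≈ 0.054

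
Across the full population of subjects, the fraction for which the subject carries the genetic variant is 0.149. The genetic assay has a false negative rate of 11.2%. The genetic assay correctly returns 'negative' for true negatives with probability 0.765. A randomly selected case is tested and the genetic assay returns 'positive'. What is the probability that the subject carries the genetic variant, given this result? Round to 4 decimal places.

P(H | E) ≈ 0.3982

Let H be the event that the subject carries the genetic variant. P(H) = 0.149, so P(¬H) = 0.851. With E the 'positive' result, P(E|H) = 0.888 and P(E|¬H) = 0.235.
P(E) = 0.888·0.149 + 0.235·0.851 = 0.13231 + 0.19998 = 0.33230.
By Bayes' theorem, P(H|E) = 0.13231 / 0.33230 = 0.3982.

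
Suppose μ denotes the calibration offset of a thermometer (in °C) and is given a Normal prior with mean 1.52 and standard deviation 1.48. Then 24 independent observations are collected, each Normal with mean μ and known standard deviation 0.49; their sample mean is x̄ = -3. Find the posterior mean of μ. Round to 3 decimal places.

Posterior mean ≈ -2.979

With known σ, the Normal prior is conjugate. Weight on the data is w = (n/σ²)/(n/σ² + 1/τ₀²) = 99.9584/(99.9584+0.456538) = 0.99545.
Posterior mean = w·x̄ + (1−w)·μ₀ = 0.99545·-3 + 0.0045465·1.52 = -2.979.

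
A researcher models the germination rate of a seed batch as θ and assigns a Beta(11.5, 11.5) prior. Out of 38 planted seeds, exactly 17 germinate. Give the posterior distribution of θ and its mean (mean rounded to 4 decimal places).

Observing 17 successes and 21 failures updates Beta(11.5, 11.5) by adding the success and failure counts to the two shape parameters: α = 11.5+17 = 28.5, β = 11.5+21 = 32.5.
Posterior mean = α/(α+β) = 28.5/61 = 0.4672.

Posterior: Beta(28.5, 32.5); mean ≈ 0.4672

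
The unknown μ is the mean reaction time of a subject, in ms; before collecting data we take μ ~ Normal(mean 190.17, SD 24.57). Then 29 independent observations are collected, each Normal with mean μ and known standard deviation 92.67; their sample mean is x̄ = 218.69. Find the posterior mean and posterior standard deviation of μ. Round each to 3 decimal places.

Posterior mean ≈ 209.304; posterior SD ≈ 14.095

Prior precision 1/τ₀² = 1/24.57² = 0.00165649; data precision n/σ² = 29/92.67² = 0.00337691.
Posterior precision = 0.00165649 + 0.00337691 = 0.00503340, giving posterior SD = 1/√0.00503340 = 14.095.
Posterior mean = (0.00165649·190.17 + 0.00337691·218.69) / 0.00503340 = 209.304.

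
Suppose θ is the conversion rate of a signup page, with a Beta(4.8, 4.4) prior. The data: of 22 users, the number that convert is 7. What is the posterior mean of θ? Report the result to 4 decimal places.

Observing 7 successes and 15 failures updates Beta(4.8, 4.4) by adding the success and failure counts to the two shape parameters: α = 4.8+7 = 11.8, β = 4.4+15 = 19.4.
Posterior mean = α/(α+β) = 11.8/31.2 = 0.3782.

Posterior mean ≈ 0.3782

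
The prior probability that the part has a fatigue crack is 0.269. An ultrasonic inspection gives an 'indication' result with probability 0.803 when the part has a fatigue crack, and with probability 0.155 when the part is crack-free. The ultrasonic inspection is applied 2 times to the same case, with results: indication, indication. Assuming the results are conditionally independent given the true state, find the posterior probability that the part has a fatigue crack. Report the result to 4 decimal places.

With H the event that the part has a fatigue crack, the joint likelihood of the observed sequence is P(data|H) = 0.803·0.803 = 0.64481 and P(data|¬H) = 0.155·0.155 = 0.024025.
Bayes: P(H|data) = 0.269·0.64481 / (0.269·0.64481 + 0.731·0.024025) = 0.17345/0.19102 = 0.9081.

Posterior P(H) ≈ 0.9081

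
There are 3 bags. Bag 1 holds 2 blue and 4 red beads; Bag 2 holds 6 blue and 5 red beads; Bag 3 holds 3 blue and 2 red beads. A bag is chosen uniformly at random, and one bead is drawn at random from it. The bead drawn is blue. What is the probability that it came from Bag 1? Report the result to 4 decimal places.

Posterior probability ≈ 0.2254

P(blue|Bag 1) = 0.3333; P(blue|Bag 2) = 0.5455; P(blue|Bag 3) = 0.6.
Prior × likelihood for each source: 0.333333·0.3333=0.1111, 0.333333·0.5455=0.1818, 0.333333·0.6=0.2000. Summing gives P(blue) = 0.49293.
P(Bag 1 | blue) = 0.1111 / 0.49293 = 0.2254.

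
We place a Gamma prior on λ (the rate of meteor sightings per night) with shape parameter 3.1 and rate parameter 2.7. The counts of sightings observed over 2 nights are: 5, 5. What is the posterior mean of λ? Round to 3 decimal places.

The Poisson likelihood adds the total count to the shape and the number of exposure periods to the rate. Here ∑xᵢ = 10 and n = 2, so shape 3.1→13.1 and rate 2.7→4.7.
Posterior mean = shape/rate = 13.1/4.7 = 2.787.

Posterior mean ≈ 2.787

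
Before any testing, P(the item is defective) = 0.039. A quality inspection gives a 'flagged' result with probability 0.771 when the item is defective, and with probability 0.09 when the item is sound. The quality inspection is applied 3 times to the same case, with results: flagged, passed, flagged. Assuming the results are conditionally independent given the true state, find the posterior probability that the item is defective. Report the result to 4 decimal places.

Posterior P(H) ≈ 0.4284

With H the event that the item is defective, the joint likelihood of the observed sequence is P(data|H) = 0.771·0.229·0.771 = 0.13613 and P(data|¬H) = 0.09·0.91·0.09 = 0.0073710.
Bayes: P(H|data) = 0.039·0.13613 / (0.039·0.13613 + 0.961·0.0073710) = 0.0053090/0.012392 = 0.4284.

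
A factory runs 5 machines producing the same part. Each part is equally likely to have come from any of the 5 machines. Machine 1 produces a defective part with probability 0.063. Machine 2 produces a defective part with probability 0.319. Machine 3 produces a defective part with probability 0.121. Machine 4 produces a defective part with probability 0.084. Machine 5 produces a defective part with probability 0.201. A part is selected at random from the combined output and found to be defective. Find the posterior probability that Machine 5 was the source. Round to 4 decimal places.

Posterior probability ≈ 0.2551

P(defective|M1) = 0.063; P(defective|M2) = 0.319; P(defective|M3) = 0.121; P(defective|M4) = 0.084; P(defective|M5) = 0.201.
Prior × likelihood for each source: 0.2·0.063=0.01260, 0.2·0.319=0.06380, 0.2·0.121=0.02420, 0.2·0.084=0.01680, 0.2·0.201=0.04020. Summing gives P(defective) = 0.15760.
P(Machine 5 | defective) = 0.04020 / 0.15760 = 0.2551.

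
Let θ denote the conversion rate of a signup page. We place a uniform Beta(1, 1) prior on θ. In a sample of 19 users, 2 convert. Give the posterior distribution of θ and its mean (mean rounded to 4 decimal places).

Observing 2 successes and 17 failures updates Beta(1, 1) by adding the success and failure counts to the two shape parameters: α = 1+2 = 3, β = 1+17 = 18.
Posterior mean = α/(α+β) = 3/21 = 0.1429.

Posterior: Beta(3, 18); mean ≈ 0.1429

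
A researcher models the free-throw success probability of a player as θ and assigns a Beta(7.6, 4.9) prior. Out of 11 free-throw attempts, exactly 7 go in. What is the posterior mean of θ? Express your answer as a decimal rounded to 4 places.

Posterior mean ≈ 0.6213

Observing 7 successes and 4 failures updates Beta(7.6, 4.9) by adding the success and failure counts to the two shape parameters: α = 7.6+7 = 14.6, β = 4.9+4 = 8.9.
Posterior mean = α/(α+β) = 14.6/23.5 = 0.6213.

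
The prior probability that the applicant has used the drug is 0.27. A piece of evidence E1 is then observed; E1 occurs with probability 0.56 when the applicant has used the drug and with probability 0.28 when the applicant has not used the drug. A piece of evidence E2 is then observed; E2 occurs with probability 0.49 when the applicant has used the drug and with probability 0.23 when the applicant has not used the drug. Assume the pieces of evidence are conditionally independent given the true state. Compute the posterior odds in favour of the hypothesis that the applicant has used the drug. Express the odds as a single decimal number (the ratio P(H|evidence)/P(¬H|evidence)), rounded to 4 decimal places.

Prior odds = 0.27/(1−0.27) = 0.36986.
Likelihood ratio for E1 = 0.56/0.28 = 2.0000.
Likelihood ratio for E2 = 0.49/0.23 = 2.1304.
Posterior odds = prior odds × LR₁ × LR₂ = 1.5759.

Posterior odds ≈ 1.5759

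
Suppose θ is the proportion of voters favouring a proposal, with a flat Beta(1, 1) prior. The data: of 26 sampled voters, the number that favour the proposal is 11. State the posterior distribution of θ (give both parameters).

Posterior: Beta(12, 16)

Observing 11 successes and 15 failures updates Beta(1, 1) by adding the success and failure counts to the two shape parameters: α = 1+11 = 12, β = 1+15 = 16.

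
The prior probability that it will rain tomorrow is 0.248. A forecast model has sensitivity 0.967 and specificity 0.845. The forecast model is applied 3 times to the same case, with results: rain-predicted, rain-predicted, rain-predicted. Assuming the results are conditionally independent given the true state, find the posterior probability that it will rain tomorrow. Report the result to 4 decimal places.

Posterior P(H) ≈ 0.9877

With H the event that it will rain tomorrow, the joint likelihood of the observed sequence is P(data|H) = 0.967·0.967·0.967 = 0.90423 and P(data|¬H) = 0.155·0.155·0.155 = 0.0037239.
Bayes: P(H|data) = 0.248·0.90423 / (0.248·0.90423 + 0.752·0.0037239) = 0.22425/0.22705 = 0.9877.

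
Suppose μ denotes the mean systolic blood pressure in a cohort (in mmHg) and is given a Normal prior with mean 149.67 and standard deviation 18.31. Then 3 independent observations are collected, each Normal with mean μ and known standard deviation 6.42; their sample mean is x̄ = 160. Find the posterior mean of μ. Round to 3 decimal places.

Prior precision 1/τ₀² = 1/18.31² = 0.00298279; data precision n/σ² = 3/6.42² = 0.0727866.
Posterior precision = 0.00298279 + 0.0727866 = 0.0757694.
Posterior mean = (0.00298279·149.67 + 0.0727866·160) / 0.0757694 = 159.593.

Posterior mean ≈ 159.593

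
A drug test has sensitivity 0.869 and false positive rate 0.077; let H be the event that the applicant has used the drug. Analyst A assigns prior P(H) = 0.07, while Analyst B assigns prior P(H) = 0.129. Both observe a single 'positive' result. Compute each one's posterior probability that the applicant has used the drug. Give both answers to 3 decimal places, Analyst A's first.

P('+'|H) = 0.869, P('+'|¬H) = 0.077.
Analyst A: numerator 0.869·0.07 = 0.060830; evidence = 0.060830+0.077·0.93 = 0.13244; posterior = 0.459.
Analyst B: numerator 0.869·0.129 = 0.11210; evidence = 0.11210+0.077·0.871 = 0.17917; posterior = 0.626.

Analyst A: 0.459; Analyst B: 0.626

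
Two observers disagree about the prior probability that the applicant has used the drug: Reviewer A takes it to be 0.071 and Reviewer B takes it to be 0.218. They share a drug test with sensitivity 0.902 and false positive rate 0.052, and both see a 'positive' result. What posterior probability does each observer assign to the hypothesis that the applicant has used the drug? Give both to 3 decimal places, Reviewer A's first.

The likelihood ratio for a 'positive' result is 0.902/0.052 = 17.346.
Reviewer A: prior odds 0.071/0.929 = 0.076426; posterior odds 1.3257; posterior probability 0.570.
Reviewer B: prior odds 0.218/0.782 = 0.27877; posterior odds 4.8356; posterior probability 0.829.

Reviewer A: 0.570; Reviewer B: 0.829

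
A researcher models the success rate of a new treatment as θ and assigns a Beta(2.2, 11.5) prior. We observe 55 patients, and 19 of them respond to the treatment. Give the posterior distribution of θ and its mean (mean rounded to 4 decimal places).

Posterior: Beta(21.2, 47.5); mean ≈ 0.3086

Observing 19 successes and 36 failures updates Beta(2.2, 11.5) by adding the success and failure counts to the two shape parameters: α = 2.2+19 = 21.2, β = 11.5+36 = 47.5.
Posterior mean = α/(α+β) = 21.2/68.7 = 0.3086.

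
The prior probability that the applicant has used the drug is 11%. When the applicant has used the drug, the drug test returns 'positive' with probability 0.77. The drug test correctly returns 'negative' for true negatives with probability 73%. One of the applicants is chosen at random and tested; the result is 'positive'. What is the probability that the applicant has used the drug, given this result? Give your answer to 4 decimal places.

Write H for 'the applicant has used the drug'. Prior odds H:¬H = 0.11/0.89 = 0.12360. For the 'positive' outcome, the likelihood ratio is 0.77/0.27 = 2.8519.
Posterior odds = 0.12360 × 2.8519 = 0.35248, so P(H|E) = 0.35248/(1+0.35248) = 0.2606.

P(H | E) ≈ 0.2606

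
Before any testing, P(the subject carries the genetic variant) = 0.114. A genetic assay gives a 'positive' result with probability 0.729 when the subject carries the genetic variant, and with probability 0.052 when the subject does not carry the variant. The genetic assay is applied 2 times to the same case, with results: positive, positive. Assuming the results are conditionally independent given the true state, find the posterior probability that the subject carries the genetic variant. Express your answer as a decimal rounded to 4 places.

Let H be the event that the subject carries the genetic variant; start with P(H) = 0.114. P('positive'|H) = 0.729, P('positive'|¬H) = 0.052.
Update on result 1 ('positive'): P(H) ← 0.729·0.1140 / (0.729·0.1140 + 0.052·0.8860) = 0.083106/0.12918 = 0.6433.
Update on result 2 ('positive'): P(H) ← 0.729·0.6433 / (0.729·0.6433 + 0.052·0.3567) = 0.46900/0.48754 = 0.9620.

Posterior P(H) ≈ 0.9620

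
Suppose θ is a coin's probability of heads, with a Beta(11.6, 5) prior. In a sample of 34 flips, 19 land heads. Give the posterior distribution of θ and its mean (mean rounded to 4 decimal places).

Observing 19 successes and 15 failures updates Beta(11.6, 5) by adding the success and failure counts to the two shape parameters: α = 11.6+19 = 30.6, β = 5+15 = 20.
Posterior mean = α/(α+β) = 30.6/50.6 = 0.6047.

Posterior: Beta(30.6, 20); mean ≈ 0.6047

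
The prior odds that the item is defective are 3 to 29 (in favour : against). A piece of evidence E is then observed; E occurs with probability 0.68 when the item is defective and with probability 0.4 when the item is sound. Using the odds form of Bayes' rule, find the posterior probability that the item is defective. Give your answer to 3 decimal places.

Posterior probability ≈ 0.150

Prior odds = 3/29 = 0.10345. In log-odds, ln(0.10345) = -2.2687.
Add log likelihood ratio: ln(1.7000) = 0.53063.
Posterior log-odds = -1.7381, so posterior odds = exp(-1.7381) = 0.17586. Converting, P(H|E) = 0.17586/1.1759 = 0.150.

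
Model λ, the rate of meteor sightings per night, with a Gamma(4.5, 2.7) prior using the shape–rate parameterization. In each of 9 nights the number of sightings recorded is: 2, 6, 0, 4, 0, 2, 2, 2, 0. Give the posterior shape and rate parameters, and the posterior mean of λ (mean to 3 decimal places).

The Poisson likelihood adds the total count to the shape and the number of exposure periods to the rate. Here ∑xᵢ = 18 and n = 9, so shape 4.5→22.5 and rate 2.7→11.7.
E[λ | data] = 22.5/11.7 = 1.923.

Posterior: Gamma(shape=22.5, rate=11.7); mean ≈ 1.923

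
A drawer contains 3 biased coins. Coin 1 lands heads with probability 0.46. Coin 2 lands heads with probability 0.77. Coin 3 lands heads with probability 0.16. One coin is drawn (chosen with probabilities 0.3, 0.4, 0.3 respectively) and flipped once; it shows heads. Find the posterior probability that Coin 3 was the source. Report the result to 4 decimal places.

Posterior probability ≈ 0.0972

P(heads|C1) = 0.46; P(heads|C2) = 0.77; P(heads|C3) = 0.16.
Prior × likelihood for each source: 0.3·0.46=0.1380, 0.4·0.77=0.3080, 0.3·0.16=0.04800. Summing gives P(heads) = 0.49400.
P(Coin 3 | heads) = 0.04800 / 0.49400 = 0.0972.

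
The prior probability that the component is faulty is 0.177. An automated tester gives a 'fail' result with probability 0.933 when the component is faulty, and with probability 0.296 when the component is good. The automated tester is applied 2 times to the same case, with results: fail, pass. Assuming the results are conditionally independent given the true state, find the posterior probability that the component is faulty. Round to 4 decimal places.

Posterior P(H) ≈ 0.0606

Let H be the event that the component is faulty; start with P(H) = 0.177. P('fail'|H) = 0.933, P('fail'|¬H) = 0.296.
Update on result 1 ('fail'): P(H) ← 0.933·0.1770 / (0.933·0.1770 + 0.296·0.8230) = 0.16514/0.40875 = 0.4040.
Update on result 2 ('pass'): P(H) ← 0.067·0.4040 / (0.067·0.4040 + 0.704·0.5960) = 0.027069/0.44664 = 0.0606.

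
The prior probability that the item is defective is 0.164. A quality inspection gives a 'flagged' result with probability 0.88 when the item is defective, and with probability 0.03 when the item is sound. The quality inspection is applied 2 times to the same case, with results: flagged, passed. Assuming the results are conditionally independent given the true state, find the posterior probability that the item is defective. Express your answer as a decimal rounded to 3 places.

With H the event that the item is defective, the joint likelihood of the observed sequence is P(data|H) = 0.88·0.12 = 0.10560 and P(data|¬H) = 0.03·0.97 = 0.029100.
Bayes: P(H|data) = 0.164·0.10560 / (0.164·0.10560 + 0.836·0.029100) = 0.017318/0.041646 = 0.4158.

Posterior P(H) ≈ 0.416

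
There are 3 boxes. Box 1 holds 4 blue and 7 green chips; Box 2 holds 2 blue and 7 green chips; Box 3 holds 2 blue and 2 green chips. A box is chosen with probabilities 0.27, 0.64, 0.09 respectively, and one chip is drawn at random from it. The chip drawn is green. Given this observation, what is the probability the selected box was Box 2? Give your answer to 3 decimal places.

P(green|Box 1) = 0.6364; P(green|Box 2) = 0.7778; P(green|Box 3) = 0.5.
Prior × likelihood for each source: 0.27·0.6364=0.1718, 0.64·0.7778=0.4978, 0.09·0.5=0.04500. Summing gives P(green) = 0.71460.
P(Box 2 | green) = 0.4978 / 0.71460 = 0.697.

Posterior probability ≈ 0.697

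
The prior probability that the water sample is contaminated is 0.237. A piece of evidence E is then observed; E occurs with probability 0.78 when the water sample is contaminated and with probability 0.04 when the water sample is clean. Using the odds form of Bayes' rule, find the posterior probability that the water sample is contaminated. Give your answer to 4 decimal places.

Prior odds = 0.237/(1−0.237) = 0.31062.
Likelihood ratio for E = 0.78/0.04 = 19.500.
Posterior odds = prior odds × LR = 6.0570.
Posterior probability = odds/(1+odds) = 6.0570/7.0570 = 0.8583.

Posterior probability ≈ 0.8583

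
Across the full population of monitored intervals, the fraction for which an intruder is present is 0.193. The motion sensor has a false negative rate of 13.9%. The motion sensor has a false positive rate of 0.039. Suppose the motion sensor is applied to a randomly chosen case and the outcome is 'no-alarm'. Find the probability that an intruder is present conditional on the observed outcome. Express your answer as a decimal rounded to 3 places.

P(H | E) ≈ 0.033

Write H for 'an intruder is present'. Prior odds H:¬H = 0.193/0.807 = 0.23916. For the 'no-alarm' outcome, the likelihood ratio is 0.139/0.961 = 0.14464.
Posterior odds = 0.23916 × 0.14464 = 0.034592, so P(H|E) = 0.034592/(1+0.034592) = 0.033.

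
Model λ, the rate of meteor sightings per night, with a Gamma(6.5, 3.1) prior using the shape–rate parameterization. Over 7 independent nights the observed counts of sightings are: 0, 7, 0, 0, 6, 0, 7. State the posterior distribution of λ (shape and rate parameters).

Total count ∑xᵢ = 20 over n = 7 nights.
Gamma is conjugate to the Poisson likelihood: posterior is Gamma(shape = 6.5+20 = 26.5, rate = 3.1+7 = 10.1).

Posterior: Gamma(shape=26.5, rate=10.1)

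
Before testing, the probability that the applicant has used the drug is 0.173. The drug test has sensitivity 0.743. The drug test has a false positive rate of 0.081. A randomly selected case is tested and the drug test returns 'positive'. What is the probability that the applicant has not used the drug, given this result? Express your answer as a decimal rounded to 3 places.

P(¬H | E) ≈ 0.343

Let H be the event that the applicant has used the drug. P(H) = 0.173, so P(¬H) = 0.827. With E the 'positive' result, P(E|H) = 0.743 and P(E|¬H) = 0.081.
P(E) = 0.743·0.173 + 0.081·0.827 = 0.12854 + 0.066987 = 0.19553.
By Bayes' theorem, P(H|E) = 0.12854 / 0.19553 = 0.657. Hence P(¬H|E) = 1 − 0.657 = 0.343.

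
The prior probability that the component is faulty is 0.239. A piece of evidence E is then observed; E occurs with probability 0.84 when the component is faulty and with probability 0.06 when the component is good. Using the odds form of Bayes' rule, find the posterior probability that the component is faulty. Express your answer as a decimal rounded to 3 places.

Prior odds = 0.239/(1−0.239) = 0.31406. In log-odds, ln(0.31406) = -1.1582.
Add log likelihood ratio: ln(14.000) = 2.6391.
Posterior log-odds = 1.4809, so posterior odds = exp(1.4809) = 4.3968. Converting, P(H|E) = 4.3968/5.3968 = 0.815.

Posterior probability ≈ 0.815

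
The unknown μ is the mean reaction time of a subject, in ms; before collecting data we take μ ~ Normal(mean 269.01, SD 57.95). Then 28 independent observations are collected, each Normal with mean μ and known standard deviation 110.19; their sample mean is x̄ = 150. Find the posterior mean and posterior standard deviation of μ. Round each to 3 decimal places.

With known σ, the Normal prior is conjugate. Weight on the data is w = (n/σ²)/(n/σ² + 1/τ₀²) = 0.00230608/(0.00230608+0.00029778) = 0.88564.
Posterior mean = w·x̄ + (1−w)·μ₀ = 0.88564·150 + 0.11436·269.01 = 163.610. Posterior variance = 1/(0.00230608+0.00029778) = 384.046, so SD = 19.597.

Posterior mean ≈ 163.610; posterior SD ≈ 19.597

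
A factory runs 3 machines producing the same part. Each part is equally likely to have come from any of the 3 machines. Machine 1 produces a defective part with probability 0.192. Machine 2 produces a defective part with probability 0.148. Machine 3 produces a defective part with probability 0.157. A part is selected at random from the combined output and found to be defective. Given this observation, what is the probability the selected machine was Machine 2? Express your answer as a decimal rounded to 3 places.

Posterior probability ≈ 0.298

P(defective|M1) = 0.192; P(defective|M2) = 0.148; P(defective|M3) = 0.157.
Prior × likelihood for each source: 0.333333·0.192=0.06400, 0.333333·0.148=0.04933, 0.333333·0.157=0.05233. Summing gives P(defective) = 0.16567.
P(Machine 2 | defective) = 0.04933 / 0.16567 = 0.298.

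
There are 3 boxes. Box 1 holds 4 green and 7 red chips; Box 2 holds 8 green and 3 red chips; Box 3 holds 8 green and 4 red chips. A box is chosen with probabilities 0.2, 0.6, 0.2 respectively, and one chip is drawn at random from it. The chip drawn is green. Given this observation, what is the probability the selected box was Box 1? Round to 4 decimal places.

Tabulate prior·likelihood by source: [1] prior 0.2, lik 0.3636, product 0.07273; [2] prior 0.6, lik 0.7273, product 0.4364; [3] prior 0.2, lik 0.6667, product 0.1333.
Normalizing constant = 0.64242; the posterior for Box 1 is its product over the sum, 0.07273/0.64242 = 0.1132.

Posterior probability ≈ 0.1132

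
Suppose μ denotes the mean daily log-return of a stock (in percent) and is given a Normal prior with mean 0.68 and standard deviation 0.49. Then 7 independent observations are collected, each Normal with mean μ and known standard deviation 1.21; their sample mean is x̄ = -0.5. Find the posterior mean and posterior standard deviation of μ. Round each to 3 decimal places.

Posterior mean ≈ 0.049; posterior SD ≈ 0.334

Prior precision 1/τ₀² = 1/0.49² = 4.16493; data precision n/σ² = 7/1.21² = 4.78109.
Posterior precision = 4.16493 + 4.78109 = 8.94603, giving posterior SD = 1/√8.94603 = 0.334.
Posterior mean = (4.16493·0.68 + 4.78109·-0.5) / 8.94603 = 0.049.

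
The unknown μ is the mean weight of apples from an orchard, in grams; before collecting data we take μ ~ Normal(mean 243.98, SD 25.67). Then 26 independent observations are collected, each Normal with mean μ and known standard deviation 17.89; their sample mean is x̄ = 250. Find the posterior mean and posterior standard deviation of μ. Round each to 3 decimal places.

Posterior mean ≈ 249.890; posterior SD ≈ 3.476

Prior precision 1/τ₀² = 1/25.67² = 0.00151757; data precision n/σ² = 26/17.89² = 0.0812368.
Posterior precision = 0.00151757 + 0.0812368 = 0.0827543, giving posterior SD = 1/√0.0827543 = 3.476.
Posterior mean = (0.00151757·243.98 + 0.0812368·250) / 0.0827543 = 249.890.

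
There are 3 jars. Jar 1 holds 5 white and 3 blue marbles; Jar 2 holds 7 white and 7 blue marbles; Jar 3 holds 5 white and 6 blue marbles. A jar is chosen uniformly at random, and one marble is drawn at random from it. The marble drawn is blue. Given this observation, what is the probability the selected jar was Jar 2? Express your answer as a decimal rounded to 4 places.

P(blue|Jar 1) = 0.375; P(blue|Jar 2) = 0.5; P(blue|Jar 3) = 0.5455.
Prior × likelihood for each source: 0.333333·0.375=0.1250, 0.333333·0.5=0.1667, 0.333333·0.5455=0.1818. Summing gives P(blue) = 0.47348.
P(Jar 2 | blue) = 0.1667 / 0.47348 = 0.3520.

Posterior probability ≈ 0.3520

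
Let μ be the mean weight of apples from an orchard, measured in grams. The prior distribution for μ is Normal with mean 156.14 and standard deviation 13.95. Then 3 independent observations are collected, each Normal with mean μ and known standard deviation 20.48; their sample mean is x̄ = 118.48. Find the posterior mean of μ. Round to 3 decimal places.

Posterior mean ≈ 134.225

Prior precision 1/τ₀² = 1/13.95² = 0.00513868; data precision n/σ² = 3/20.48² = 0.00715256.
Posterior precision = 0.00513868 + 0.00715256 = 0.0122912.
Posterior mean = (0.00513868·156.14 + 0.00715256·118.48) / 0.0122912 = 134.225.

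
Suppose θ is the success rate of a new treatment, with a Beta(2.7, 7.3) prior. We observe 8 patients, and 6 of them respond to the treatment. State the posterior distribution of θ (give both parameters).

Posterior: Beta(8.7, 9.3)

Observing 6 successes and 2 failures updates Beta(2.7, 7.3) by adding the success and failure counts to the two shape parameters: α = 2.7+6 = 8.7, β = 7.3+2 = 9.3.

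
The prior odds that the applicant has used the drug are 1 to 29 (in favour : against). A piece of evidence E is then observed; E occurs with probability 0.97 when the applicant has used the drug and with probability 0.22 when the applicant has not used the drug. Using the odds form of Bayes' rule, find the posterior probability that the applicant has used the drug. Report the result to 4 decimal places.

Posterior probability ≈ 0.1320

Prior odds = 1/29 = 0.034483. In log-odds, ln(0.034483) = -3.3673.
Add log likelihood ratio: ln(4.4091) = 1.4837.
Posterior log-odds = -1.8836, so posterior odds = exp(-1.8836) = 0.15204. Converting, P(H|E) = 0.15204/1.1520 = 0.1320.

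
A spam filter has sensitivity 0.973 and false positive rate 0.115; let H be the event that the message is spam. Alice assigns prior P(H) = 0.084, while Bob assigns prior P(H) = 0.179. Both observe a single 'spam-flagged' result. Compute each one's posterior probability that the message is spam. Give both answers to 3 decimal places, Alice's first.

Alice: 0.437; Bob: 0.648

The likelihood ratio for a 'spam-flagged' result is 0.973/0.115 = 8.4609.
Alice: prior odds 0.084/0.916 = 0.091703; posterior odds 0.77589; posterior probability 0.437.
Bob: prior odds 0.179/0.821 = 0.21803; posterior odds 1.8447; posterior probability 0.648.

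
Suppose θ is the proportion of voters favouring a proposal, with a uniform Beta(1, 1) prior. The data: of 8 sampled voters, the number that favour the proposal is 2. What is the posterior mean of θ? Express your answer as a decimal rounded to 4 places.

Posterior mean ≈ 0.3000

Observing 2 successes and 6 failures updates Beta(1, 1) by adding the success and failure counts to the two shape parameters: α = 1+2 = 3, β = 1+6 = 7.
Posterior mean = α/(α+β) = 3/10 = 0.3000.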